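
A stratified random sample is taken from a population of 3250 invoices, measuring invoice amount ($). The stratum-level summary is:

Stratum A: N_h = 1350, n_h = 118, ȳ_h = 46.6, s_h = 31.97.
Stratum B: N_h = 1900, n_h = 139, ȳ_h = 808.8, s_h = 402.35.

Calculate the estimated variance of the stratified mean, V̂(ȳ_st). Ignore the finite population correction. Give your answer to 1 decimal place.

V̂(ȳ_st) ≈ 399.5

V̂(ȳ_st) = Σ W_h² s_h²/n_h, with W_h = N_h/N and N = 3250:
  stratum A: (1350/3250)²·31.97²/118 = 1.49453
  stratum B: (1900/3250)²·402.35²/139 = 398.046
V̂(ȳ_st) = 399.541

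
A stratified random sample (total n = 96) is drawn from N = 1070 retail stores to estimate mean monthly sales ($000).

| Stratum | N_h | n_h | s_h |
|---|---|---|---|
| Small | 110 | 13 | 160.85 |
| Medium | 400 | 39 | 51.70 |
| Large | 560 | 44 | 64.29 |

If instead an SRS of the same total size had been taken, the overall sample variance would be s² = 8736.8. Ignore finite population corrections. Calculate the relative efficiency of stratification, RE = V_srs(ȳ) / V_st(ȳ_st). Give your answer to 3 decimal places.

V̂(ȳ_st) = Σ W_h² s_h²/n_h, with W_h = N_h/N and N = 1070:
  stratum Small: (110/1070)²·160.85²/13 = 21.0337
  stratum Medium: (400/1070)²·51.70²/39 = 9.57787
  stratum Large: (560/1070)²·64.29²/44 = 25.7302
V_st = 56.3418
V_srs = s²/n = 8736.8/96 = 91.0083
Relative efficiency = V_srs / V_st = 91.0083/56.3418 = 1.6153

RE ≈ 1.615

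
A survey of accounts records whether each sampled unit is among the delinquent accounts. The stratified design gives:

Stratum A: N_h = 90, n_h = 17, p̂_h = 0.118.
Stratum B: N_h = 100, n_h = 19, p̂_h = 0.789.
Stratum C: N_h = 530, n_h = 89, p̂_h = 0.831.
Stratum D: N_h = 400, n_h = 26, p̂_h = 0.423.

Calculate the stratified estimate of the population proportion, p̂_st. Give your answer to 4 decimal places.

N = 1120; stratum weights W_h = N_h/N.
p̂_st = Σ W_h p̂_h = (90·0.118 + 100·0.789 + 530·0.831 + 400·0.423)/1120 = 0.62424

p̂_st ≈ 0.6242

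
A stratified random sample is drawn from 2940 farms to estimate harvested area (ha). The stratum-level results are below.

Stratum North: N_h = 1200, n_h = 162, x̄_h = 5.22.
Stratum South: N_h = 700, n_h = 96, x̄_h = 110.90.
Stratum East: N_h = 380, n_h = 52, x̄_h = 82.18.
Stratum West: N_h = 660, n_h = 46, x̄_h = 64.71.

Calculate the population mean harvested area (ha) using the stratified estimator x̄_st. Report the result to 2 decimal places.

x̄_st ≈ 53.68

N = Σ N_h = 2940. Stratum weights W_h = N_h/N.
x̄_st = (1200·5.22 + 700·110.90 + 380·82.18 + 660·64.71) / 2940 = 53.6840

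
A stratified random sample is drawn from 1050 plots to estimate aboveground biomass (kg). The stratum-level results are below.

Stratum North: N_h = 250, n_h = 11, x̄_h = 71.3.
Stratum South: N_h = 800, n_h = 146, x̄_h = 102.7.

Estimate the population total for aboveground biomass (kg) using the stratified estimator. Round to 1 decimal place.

τ̂_st ≈ 99985.0

τ̂_st = Σ N_h x̄_h = 250·71.3 + 800·102.7 = 99985.0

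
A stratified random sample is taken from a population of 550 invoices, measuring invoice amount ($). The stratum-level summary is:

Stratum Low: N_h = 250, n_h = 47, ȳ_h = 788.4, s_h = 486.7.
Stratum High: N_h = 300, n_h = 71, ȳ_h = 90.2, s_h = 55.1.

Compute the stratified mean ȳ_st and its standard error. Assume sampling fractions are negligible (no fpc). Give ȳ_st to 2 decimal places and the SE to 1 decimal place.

ȳ_st = Σ W_h ȳ_h = (250·788.4 + 300·90.2)/550 = 407.56364
V̂(ȳ_st) = Σ W_h² s_h²/n_h, with W_h = N_h/N and N = 550:
  stratum Low: (250/550)²·486.7²/47 = 1041.31
  stratum High: (300/550)²·55.1²/71 = 12.7222
V̂(ȳ_st) = 1054.03
SE(ȳ_st) = √1054.03 = 32.4658

ȳ_st ≈ 407.56, SE ≈ 32.5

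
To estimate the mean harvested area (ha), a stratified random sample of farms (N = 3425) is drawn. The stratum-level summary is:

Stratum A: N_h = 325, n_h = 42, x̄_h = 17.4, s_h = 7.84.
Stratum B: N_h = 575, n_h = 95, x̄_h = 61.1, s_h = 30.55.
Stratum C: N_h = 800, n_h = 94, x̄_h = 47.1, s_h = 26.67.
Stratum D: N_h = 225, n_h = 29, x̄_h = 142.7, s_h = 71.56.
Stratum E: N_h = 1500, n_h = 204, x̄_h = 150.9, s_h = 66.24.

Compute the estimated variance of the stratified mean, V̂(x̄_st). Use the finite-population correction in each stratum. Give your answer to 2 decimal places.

V̂(x̄_st) ≈ 4.84

V̂(x̄_st) = Σ W_h² (1 − n_h/N_h) s_h²/n_h, with W_h = N_h/N and N = 3425:
  stratum A: (325/3425)²·(1 − 42/325)·7.84²/42 = 0.0114744
  stratum B: (575/3425)²·(1 − 95/575)·30.55²/95 = 0.231146
  stratum C: (800/3425)²·(1 − 94/800)·26.67²/94 = 0.364327
  stratum D: (225/3425)²·(1 − 29/225)·71.56²/29 = 0.663835
  stratum E: (1500/3425)²·(1 − 204/1500)·66.24²/204 = 3.56439
V̂(x̄_st) = 4.83518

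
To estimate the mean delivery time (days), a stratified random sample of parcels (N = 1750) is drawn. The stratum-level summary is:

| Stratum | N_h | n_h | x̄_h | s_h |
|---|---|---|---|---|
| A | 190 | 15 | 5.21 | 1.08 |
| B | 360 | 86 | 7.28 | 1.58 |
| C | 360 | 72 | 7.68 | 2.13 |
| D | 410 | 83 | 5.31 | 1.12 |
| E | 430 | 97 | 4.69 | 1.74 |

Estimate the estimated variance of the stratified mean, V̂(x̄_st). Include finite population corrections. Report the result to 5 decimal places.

V̂(x̄_st) ≈ 0.00603

V̂(x̄_st) = Σ W_h² (1 − n_h/N_h) s_h²/n_h, with W_h = N_h/N and N = 1750:
  stratum A: (190/1750)²·(1 − 15/190)·1.08²/15 = 0.000844251
  stratum B: (360/1750)²·(1 − 86/360)·1.58²/86 = 0.000934959
  stratum C: (360/1750)²·(1 − 72/360)·2.13²/72 = 0.00213327
  stratum D: (410/1750)²·(1 − 83/410)·1.12²/83 = 0.000661627
  stratum E: (430/1750)²·(1 − 97/430)·1.74²/97 = 0.00145936
V̂(x̄_st) = 0.00603347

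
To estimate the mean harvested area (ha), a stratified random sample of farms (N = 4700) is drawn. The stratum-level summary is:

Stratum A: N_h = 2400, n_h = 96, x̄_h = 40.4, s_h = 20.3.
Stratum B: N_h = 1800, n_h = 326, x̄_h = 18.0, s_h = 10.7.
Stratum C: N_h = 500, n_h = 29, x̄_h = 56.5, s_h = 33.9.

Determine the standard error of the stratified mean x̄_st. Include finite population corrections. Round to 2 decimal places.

V̂(x̄_st) = Σ W_h² (1 − n_h/N_h) s_h²/n_h, with W_h = N_h/N and N = 4700:
  stratum A: (2400/4700)²·(1 − 96/2400)·20.3²/96 = 1.07453
  stratum B: (1800/4700)²·(1 − 326/1800)·10.7²/326 = 0.0421817
  stratum C: (500/4700)²·(1 − 29/500)·33.9²/29 = 0.422471
V̂(x̄_st) = 1.53918
SE(x̄_st) = √1.53918 = 1.24064

SE(x̄_st) ≈ 1.24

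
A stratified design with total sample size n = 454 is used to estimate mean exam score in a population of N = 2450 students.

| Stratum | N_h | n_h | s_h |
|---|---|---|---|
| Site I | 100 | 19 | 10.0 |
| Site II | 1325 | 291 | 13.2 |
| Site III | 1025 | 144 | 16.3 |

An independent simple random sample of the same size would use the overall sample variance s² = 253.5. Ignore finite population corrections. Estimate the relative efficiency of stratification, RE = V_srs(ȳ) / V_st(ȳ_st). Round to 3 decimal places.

RE ≈ 1.102

V̂(ȳ_st) = Σ W_h² s_h²/n_h, with W_h = N_h/N and N = 2450:
  stratum Site I: (100/2450)²·10.0²/19 = 0.00876828
  stratum Site II: (1325/2450)²·13.2²/291 = 0.175128
  stratum Site III: (1025/2450)²·16.3²/144 = 0.322945
V_st = 0.506841
V_srs = s²/n = 253.5/454 = 0.55837
Relative efficiency = V_srs / V_st = 0.55837/0.506841 = 1.1017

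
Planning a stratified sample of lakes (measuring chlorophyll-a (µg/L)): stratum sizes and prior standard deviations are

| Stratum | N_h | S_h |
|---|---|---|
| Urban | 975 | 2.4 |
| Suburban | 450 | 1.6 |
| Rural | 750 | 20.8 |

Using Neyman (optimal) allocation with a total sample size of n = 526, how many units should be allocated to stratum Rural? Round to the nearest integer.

440

Neyman allocation: n_h = n · N_h S_h / Σ N_i S_i, with n = 526.
  stratum Urban: N_h·S_h = 975·2.4 = 2340.00
  stratum Suburban: N_h·S_h = 450·1.6 = 720.00
  stratum Rural: N_h·S_h = 750·20.8 = 15600.00
Σ N_h S_h = 18660.00
n for stratum Rural = 526·15600.00/18660.00 = 439.743 → 440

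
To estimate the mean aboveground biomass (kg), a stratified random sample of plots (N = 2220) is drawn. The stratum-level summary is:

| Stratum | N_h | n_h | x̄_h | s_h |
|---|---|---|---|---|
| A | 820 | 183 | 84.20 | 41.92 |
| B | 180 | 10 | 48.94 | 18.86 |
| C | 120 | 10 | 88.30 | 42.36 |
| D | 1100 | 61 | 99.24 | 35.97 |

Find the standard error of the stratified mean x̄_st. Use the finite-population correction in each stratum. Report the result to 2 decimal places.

V̂(x̄_st) = Σ W_h² (1 − n_h/N_h) s_h²/n_h, with W_h = N_h/N and N = 2220:
  stratum A: (820/2220)²·(1 − 183/820)·41.92²/183 = 1.01774
  stratum B: (180/2220)²·(1 − 10/180)·18.86²/10 = 0.220851
  stratum C: (120/2220)²·(1 − 10/120)·42.36²/10 = 0.480596
  stratum D: (1100/2220)²·(1 − 61/1100)·35.97²/61 = 4.91873
V̂(x̄_st) = 6.63792
SE(x̄_st) = √6.63792 = 2.57642

SE(x̄_st) ≈ 2.58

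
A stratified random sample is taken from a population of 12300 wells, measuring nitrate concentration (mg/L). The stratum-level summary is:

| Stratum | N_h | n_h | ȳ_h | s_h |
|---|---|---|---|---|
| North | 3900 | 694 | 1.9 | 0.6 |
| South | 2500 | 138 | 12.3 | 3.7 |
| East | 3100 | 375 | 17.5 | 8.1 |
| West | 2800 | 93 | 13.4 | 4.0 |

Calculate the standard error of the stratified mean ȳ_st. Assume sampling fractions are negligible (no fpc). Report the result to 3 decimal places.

V̂(ȳ_st) = Σ W_h² s_h²/n_h, with W_h = N_h/N and N = 12300:
  stratum North: (3900/12300)²·0.6²/694 = 5.21509e-05
  stratum South: (2500/12300)²·3.7²/138 = 0.00409821
  stratum East: (3100/12300)²·8.1²/375 = 0.0111135
  stratum West: (2800/12300)²·4.0²/93 = 0.00891544
V̂(ȳ_st) = 0.0241793
SE(ȳ_st) = √0.0241793 = 0.155497

SE(ȳ_st) ≈ 0.155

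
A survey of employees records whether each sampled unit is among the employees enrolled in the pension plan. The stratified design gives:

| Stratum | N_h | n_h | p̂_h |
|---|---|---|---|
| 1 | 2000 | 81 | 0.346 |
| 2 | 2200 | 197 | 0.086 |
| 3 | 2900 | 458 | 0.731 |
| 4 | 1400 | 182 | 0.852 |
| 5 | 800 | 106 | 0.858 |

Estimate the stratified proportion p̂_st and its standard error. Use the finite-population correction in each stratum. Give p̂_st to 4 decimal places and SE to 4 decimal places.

p̂_st ≈ 0.5248, SE ≈ 0.0142

N = 9300; stratum weights W_h = N_h/N.
p̂_st = Σ W_h p̂_h = (2000·0.346 + 2200·0.086 + 2900·0.731 + 1400·0.852 + 800·0.858)/9300 = 0.52476
V̂(p̂_st) = Σ W_h² (1 − n_h/N_h) p̂_h(1−p̂_h)/(n_h−1):
  stratum 1: (2000/9300)²·(1 − 81/2000)·0.346·0.654/80 = 0.000125517
  stratum 2: (2200/9300)²·(1 − 197/2200)·0.086·0.914/196 = 2.04327e-05
  stratum 3: (2900/9300)²·(1 − 458/2900)·0.731·0.269/457 = 3.52315e-05
  stratum 4: (1400/9300)²·(1 − 182/1400)·0.852·0.148/181 = 1.37351e-05
  stratum 5: (800/9300)²·(1 − 106/800)·0.858·0.142/105 = 7.44852e-06
V̂(p̂_st) = 0.000202365; SE = √V̂ = 0.0142255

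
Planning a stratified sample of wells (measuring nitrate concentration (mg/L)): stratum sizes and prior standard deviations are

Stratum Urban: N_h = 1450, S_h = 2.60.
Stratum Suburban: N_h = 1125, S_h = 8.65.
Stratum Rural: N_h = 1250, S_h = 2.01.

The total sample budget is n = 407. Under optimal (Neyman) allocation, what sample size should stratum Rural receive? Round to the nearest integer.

Neyman allocation: n_h = n · N_h S_h / Σ N_i S_i, with n = 407.
  stratum Urban: N_h·S_h = 1450·2.60 = 3770.00
  stratum Suburban: N_h·S_h = 1125·8.65 = 9731.25
  stratum Rural: N_h·S_h = 1250·2.01 = 2512.50
Σ N_h S_h = 16013.75
n for stratum Rural = 407·2512.50/16013.75 = 63.857 → 64

64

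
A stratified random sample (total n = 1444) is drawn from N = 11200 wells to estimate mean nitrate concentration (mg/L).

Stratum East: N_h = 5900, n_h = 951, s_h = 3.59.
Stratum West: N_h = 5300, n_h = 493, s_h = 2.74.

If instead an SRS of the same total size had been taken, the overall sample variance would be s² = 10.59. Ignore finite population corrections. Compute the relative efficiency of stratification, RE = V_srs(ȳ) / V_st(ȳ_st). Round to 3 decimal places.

RE ≈ 1.023

V̂(ȳ_st) = Σ W_h² s_h²/n_h, with W_h = N_h/N and N = 11200:
  stratum East: (5900/11200)²·3.59²/951 = 0.00376077
  stratum West: (5300/11200)²·2.74²/493 = 0.00341012
V_st = 0.00717089
V_srs = s²/n = 10.59/1444 = 0.0073338
Relative efficiency = V_srs / V_st = 0.0073338/0.00717089 = 1.0227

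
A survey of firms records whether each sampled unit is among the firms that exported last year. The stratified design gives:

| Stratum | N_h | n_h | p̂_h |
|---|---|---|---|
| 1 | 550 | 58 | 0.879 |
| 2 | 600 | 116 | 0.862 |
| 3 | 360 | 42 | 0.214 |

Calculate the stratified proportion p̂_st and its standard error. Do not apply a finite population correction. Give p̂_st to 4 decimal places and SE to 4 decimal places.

N = 1510; stratum weights W_h = N_h/N.
p̂_st = Σ W_h p̂_h = (550·0.879 + 600·0.862 + 360·0.214)/1510 = 0.71370
V̂(p̂_st) = Σ W_h² p̂_h(1−p̂_h)/(n_h−1):
  stratum 1: (550/1510)²·0.879·0.121/57 = 0.000247555
  stratum 2: (600/1510)²·0.862·0.138/115 = 0.000163319
  stratum 3: (360/1510)²·0.214·0.786/41 = 0.000233187
V̂(p̂_st) = 0.00064406; SE = √V̂ = 0.0253783

p̂_st ≈ 0.7137, SE ≈ 0.0254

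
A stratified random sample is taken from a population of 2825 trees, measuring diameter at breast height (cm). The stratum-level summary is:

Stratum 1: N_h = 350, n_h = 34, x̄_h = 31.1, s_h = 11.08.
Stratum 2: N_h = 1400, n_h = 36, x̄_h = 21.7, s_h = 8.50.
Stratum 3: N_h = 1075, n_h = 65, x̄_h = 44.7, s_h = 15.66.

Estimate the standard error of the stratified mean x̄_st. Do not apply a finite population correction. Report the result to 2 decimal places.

SE(x̄_st) ≈ 1.05

V̂(x̄_st) = Σ W_h² s_h²/n_h, with W_h = N_h/N and N = 2825:
  stratum 1: (350/2825)²·11.08²/34 = 0.0554242
  stratum 2: (1400/2825)²·8.50²/36 = 0.492895
  stratum 3: (1075/2825)²·15.66²/65 = 0.546324
V̂(x̄_st) = 1.09464
SE(x̄_st) = √1.09464 = 1.04625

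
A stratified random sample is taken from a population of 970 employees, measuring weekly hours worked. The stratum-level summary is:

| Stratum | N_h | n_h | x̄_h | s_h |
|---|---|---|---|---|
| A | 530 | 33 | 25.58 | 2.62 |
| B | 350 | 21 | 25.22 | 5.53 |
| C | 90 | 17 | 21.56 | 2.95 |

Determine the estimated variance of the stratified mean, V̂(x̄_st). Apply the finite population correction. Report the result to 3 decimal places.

V̂(x̄_st) ≈ 0.240

V̂(x̄_st) = Σ W_h² (1 − n_h/N_h) s_h²/n_h, with W_h = N_h/N and N = 970:
  stratum A: (530/970)²·(1 − 33/530)·2.62²/33 = 0.0582341
  stratum B: (350/970)²·(1 − 21/350)·5.53²/21 = 0.178218
  stratum C: (90/970)²·(1 − 17/90)·2.95²/17 = 0.00357451
V̂(x̄_st) = 0.240027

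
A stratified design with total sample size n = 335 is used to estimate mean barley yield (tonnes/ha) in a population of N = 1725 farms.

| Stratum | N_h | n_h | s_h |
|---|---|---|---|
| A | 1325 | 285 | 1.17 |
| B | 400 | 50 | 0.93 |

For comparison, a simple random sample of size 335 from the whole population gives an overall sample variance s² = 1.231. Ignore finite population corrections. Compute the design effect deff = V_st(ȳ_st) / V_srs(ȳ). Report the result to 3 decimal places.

V̂(ȳ_st) = Σ W_h² s_h²/n_h, with W_h = N_h/N and N = 1725:
  stratum A: (1325/1725)²·1.17²/285 = 0.00283387
  stratum B: (400/1725)²·0.93²/50 = 0.000930117
V_st = 0.00376399
V_srs = s²/n = 1.231/335 = 0.00367463
deff = V_st / V_srs = 0.00376399/0.00367463 = 1.0243

deff ≈ 1.024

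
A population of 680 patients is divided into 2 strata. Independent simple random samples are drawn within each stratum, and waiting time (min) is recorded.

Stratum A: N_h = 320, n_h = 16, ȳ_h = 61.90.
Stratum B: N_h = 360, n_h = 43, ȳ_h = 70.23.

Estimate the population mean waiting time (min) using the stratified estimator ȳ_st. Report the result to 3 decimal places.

ȳ_st ≈ 66.310

N = Σ N_h = 680. Stratum weights W_h = N_h/N.
ȳ_st = (320·61.90 + 360·70.23) / 680 = 66.31000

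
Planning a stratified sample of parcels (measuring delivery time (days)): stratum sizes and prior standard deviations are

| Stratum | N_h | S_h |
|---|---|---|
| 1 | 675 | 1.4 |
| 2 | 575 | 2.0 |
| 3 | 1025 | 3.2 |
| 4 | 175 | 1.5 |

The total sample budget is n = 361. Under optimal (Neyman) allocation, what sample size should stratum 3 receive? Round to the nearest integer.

210

Neyman allocation: n_h = n · N_h S_h / Σ N_i S_i, with n = 361.
  stratum 1: N_h·S_h = 675·1.4 = 945.00
  stratum 2: N_h·S_h = 575·2.0 = 1150.00
  stratum 3: N_h·S_h = 1025·3.2 = 3280.00
  stratum 4: N_h·S_h = 175·1.5 = 262.50
Σ N_h S_h = 5637.50
n for stratum 3 = 361·3280.00/5637.50 = 210.036 → 210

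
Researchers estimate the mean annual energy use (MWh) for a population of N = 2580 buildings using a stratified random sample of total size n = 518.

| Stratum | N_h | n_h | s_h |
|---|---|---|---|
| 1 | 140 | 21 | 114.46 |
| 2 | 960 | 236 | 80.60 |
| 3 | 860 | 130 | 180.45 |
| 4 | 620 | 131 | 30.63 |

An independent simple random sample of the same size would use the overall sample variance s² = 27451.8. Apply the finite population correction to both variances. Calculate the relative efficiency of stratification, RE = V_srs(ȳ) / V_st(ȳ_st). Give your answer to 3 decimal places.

RE ≈ 1.492

V̂(ȳ_st) = Σ W_h² (1 − n_h/N_h) s_h²/n_h, with W_h = N_h/N and N = 2580:
  stratum 1: (140/2580)²·(1 − 21/140)·114.46²/21 = 1.56143
  stratum 2: (960/2580)²·(1 − 236/960)·80.60²/236 = 2.87428
  stratum 3: (860/2580)²·(1 − 130/860)·180.45²/130 = 23.6239
  stratum 4: (620/2580)²·(1 − 131/620)·30.63²/131 = 0.3262
V_st = 28.3858
V_srs = (1 − 518/2580)·27451.8/518 = 42.3555
Relative efficiency = V_srs / V_st = 42.3555/28.3858 = 1.4921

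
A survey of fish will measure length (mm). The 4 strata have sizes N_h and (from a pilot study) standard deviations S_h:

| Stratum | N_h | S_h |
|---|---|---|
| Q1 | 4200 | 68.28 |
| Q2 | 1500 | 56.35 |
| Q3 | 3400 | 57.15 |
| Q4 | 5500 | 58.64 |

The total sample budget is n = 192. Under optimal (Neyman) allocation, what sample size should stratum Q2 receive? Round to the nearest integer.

Neyman allocation: n_h = n · N_h S_h / Σ N_i S_i, with n = 192.
  stratum Q1: N_h·S_h = 4200·68.28 = 286776.00
  stratum Q2: N_h·S_h = 1500·56.35 = 84525.00
  stratum Q3: N_h·S_h = 3400·57.15 = 194310.00
  stratum Q4: N_h·S_h = 5500·58.64 = 322520.00
Σ N_h S_h = 888131.00
n for stratum Q2 = 192·84525.00/888131.00 = 18.273 → 18

18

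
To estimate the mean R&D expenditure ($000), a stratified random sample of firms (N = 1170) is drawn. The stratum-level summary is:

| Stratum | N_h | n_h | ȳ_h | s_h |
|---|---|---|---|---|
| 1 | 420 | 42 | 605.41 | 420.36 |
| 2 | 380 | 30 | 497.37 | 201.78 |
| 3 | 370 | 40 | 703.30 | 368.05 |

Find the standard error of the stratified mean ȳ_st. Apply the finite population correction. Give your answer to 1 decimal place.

V̂(ȳ_st) = Σ W_h² (1 − n_h/N_h) s_h²/n_h, with W_h = N_h/N and N = 1170:
  stratum 1: (420/1170)²·(1 − 42/420)·420.36²/42 = 487.936
  stratum 2: (380/1170)²·(1 − 30/380)·201.78²/30 = 131.861
  stratum 3: (370/1170)²·(1 − 40/370)·368.05²/40 = 302.063
V̂(ȳ_st) = 921.86
SE(ȳ_st) = √921.86 = 30.3621

SE(ȳ_st) ≈ 30.4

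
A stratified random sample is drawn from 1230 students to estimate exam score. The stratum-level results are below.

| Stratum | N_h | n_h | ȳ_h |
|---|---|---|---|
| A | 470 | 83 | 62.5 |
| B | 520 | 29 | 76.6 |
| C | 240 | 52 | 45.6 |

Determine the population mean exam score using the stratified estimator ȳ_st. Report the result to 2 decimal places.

ȳ_st ≈ 65.16

N = Σ N_h = 1230. Stratum weights W_h = N_h/N.
ȳ_st = (470·62.5 + 520·76.6 + 240·45.6) / 1230 = 65.1634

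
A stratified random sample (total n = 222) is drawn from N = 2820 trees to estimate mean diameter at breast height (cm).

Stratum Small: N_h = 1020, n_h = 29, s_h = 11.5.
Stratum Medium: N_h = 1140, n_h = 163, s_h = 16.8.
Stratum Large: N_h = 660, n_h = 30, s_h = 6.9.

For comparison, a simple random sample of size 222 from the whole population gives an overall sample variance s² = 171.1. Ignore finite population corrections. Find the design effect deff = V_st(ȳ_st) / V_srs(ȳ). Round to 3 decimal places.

V̂(ȳ_st) = Σ W_h² s_h²/n_h, with W_h = N_h/N and N = 2820:
  stratum Small: (1020/2820)²·11.5²/29 = 0.596623
  stratum Medium: (1140/2820)²·16.8²/163 = 0.282971
  stratum Large: (660/2820)²·6.9²/30 = 0.0869294
V_st = 0.966523
V_srs = s²/n = 171.1/222 = 0.770721
deff = V_st / V_srs = 0.966523/0.770721 = 1.2541

deff ≈ 1.254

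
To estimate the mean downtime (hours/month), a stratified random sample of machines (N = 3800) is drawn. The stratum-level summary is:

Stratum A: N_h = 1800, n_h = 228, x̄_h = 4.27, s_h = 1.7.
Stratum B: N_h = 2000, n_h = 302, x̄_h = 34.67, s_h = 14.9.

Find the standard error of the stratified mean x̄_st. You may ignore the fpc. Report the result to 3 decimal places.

V̂(x̄_st) = Σ W_h² s_h²/n_h, with W_h = N_h/N and N = 3800:
  stratum A: (1800/3800)²·1.7²/228 = 0.00284407
  stratum B: (2000/3800)²·14.9²/302 = 0.203638
V̂(x̄_st) = 0.206482
SE(x̄_st) = √0.206482 = 0.454403

SE(x̄_st) ≈ 0.454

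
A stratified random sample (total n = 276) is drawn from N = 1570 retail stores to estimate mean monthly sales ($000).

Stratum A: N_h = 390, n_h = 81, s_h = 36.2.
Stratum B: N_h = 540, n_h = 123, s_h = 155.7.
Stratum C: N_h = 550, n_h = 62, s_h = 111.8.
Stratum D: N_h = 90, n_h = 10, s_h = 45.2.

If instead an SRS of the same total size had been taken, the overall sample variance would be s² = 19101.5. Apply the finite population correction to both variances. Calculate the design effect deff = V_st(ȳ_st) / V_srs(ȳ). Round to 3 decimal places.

V̂(ȳ_st) = Σ W_h² (1 − n_h/N_h) s_h²/n_h, with W_h = N_h/N and N = 1570:
  stratum A: (390/1570)²·(1 − 81/390)·36.2²/81 = 0.790963
  stratum B: (540/1570)²·(1 − 123/540)·155.7²/123 = 18.0054
  stratum C: (550/1570)²·(1 − 62/550)·111.8²/62 = 21.9521
  stratum D: (90/1570)²·(1 − 10/90)·45.2²/10 = 0.596774
V_st = 41.3452
V_srs = (1 − 276/1570)·19101.5/276 = 57.0418
deff = V_st / V_srs = 41.3452/57.0418 = 0.7248

deff ≈ 0.725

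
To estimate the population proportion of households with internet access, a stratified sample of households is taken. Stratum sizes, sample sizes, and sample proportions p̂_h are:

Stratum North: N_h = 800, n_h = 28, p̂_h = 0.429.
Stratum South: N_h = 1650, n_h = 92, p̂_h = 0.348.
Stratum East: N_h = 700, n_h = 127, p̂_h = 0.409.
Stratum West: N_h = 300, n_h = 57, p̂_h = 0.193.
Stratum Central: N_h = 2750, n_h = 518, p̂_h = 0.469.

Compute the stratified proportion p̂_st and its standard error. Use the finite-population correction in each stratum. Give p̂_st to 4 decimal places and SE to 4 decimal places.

N = 6200; stratum weights W_h = N_h/N.
p̂_st = Σ W_h p̂_h = (800·0.429 + 1650·0.348 + 700·0.409 + 300·0.193 + 2750·0.469)/6200 = 0.41151
V̂(p̂_st) = Σ W_h² (1 − n_h/N_h) p̂_h(1−p̂_h)/(n_h−1):
  stratum North: (800/6200)²·(1 − 28/800)·0.429·0.571/27 = 0.000145765
  stratum South: (1650/6200)²·(1 − 92/1650)·0.348·0.652/91 = 0.000166745
  stratum East: (700/6200)²·(1 − 127/700)·0.409·0.591/126 = 2.00175e-05
  stratum West: (300/6200)²·(1 − 57/300)·0.193·0.807/56 = 5.27457e-06
  stratum Central: (2750/6200)²·(1 − 518/2750)·0.469·0.531/517 = 7.69166e-05
V̂(p̂_st) = 0.000414719; SE = √V̂ = 0.0203647

p̂_st ≈ 0.4115, SE ≈ 0.0204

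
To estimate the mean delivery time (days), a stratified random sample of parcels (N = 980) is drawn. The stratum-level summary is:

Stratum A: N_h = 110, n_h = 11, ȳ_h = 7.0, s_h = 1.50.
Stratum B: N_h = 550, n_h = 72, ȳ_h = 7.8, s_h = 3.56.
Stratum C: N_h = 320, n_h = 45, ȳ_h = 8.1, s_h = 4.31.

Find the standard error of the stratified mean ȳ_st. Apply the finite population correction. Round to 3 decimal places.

V̂(ȳ_st) = Σ W_h² (1 − n_h/N_h) s_h²/n_h, with W_h = N_h/N and N = 980:
  stratum A: (110/980)²·(1 − 11/110)·1.50²/11 = 0.00231935
  stratum B: (550/980)²·(1 − 72/550)·3.56²/72 = 0.0481843
  stratum C: (320/980)²·(1 − 45/320)·4.31²/45 = 0.0378244
V̂(ȳ_st) = 0.0883281
SE(ȳ_st) = √0.0883281 = 0.2972

SE(ȳ_st) ≈ 0.297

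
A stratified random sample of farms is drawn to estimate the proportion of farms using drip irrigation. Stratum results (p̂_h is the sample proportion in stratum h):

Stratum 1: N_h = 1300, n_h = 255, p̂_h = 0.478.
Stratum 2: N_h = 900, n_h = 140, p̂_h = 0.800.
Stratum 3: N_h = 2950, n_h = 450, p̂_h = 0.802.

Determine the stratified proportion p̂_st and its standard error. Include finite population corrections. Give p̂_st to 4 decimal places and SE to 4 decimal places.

N = 5150; stratum weights W_h = N_h/N.
p̂_st = Σ W_h p̂_h = (1300·0.478 + 900·0.800 + 2950·0.802)/5150 = 0.71986
V̂(p̂_st) = Σ W_h² (1 − n_h/N_h) p̂_h(1−p̂_h)/(n_h−1):
  stratum 1: (1300/5150)²·(1 − 255/1300)·0.478·0.522/254 = 5.03164e-05
  stratum 2: (900/5150)²·(1 − 140/900)·0.800·0.200/139 = 2.96857e-05
  stratum 3: (2950/5150)²·(1 − 450/2950)·0.802·0.198/449 = 9.83424e-05
V̂(p̂_st) = 0.000178344; SE = √V̂ = 0.0133546

p̂_st ≈ 0.7199, SE ≈ 0.0134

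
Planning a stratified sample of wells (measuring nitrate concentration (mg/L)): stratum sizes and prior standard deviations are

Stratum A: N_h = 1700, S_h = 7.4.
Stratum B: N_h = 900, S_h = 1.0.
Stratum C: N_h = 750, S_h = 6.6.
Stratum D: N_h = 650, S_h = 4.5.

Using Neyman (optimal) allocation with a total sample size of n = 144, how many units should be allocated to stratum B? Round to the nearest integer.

6

Neyman allocation: n_h = n · N_h S_h / Σ N_i S_i, with n = 144.
  stratum A: N_h·S_h = 1700·7.4 = 12580.00
  stratum B: N_h·S_h = 900·1.0 = 900.00
  stratum C: N_h·S_h = 750·6.6 = 4950.00
  stratum D: N_h·S_h = 650·4.5 = 2925.00
Σ N_h S_h = 21355.00
n for stratum B = 144·900.00/21355.00 = 6.069 → 6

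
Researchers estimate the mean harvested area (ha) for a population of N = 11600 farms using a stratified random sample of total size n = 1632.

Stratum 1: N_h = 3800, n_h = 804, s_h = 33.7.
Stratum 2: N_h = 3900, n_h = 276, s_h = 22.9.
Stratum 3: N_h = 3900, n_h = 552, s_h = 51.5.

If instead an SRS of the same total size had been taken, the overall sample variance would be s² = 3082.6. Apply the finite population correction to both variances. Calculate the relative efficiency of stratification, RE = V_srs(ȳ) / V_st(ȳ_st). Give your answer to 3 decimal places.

RE ≈ 2.067

V̂(ȳ_st) = Σ W_h² (1 − n_h/N_h) s_h²/n_h, with W_h = N_h/N and N = 11600:
  stratum 1: (3800/11600)²·(1 − 804/3800)·33.7²/804 = 0.119512
  stratum 2: (3900/11600)²·(1 − 276/3900)·22.9²/276 = 0.199572
  stratum 3: (3900/11600)²·(1 − 552/3900)·51.5²/552 = 0.46624
V_st = 0.785324
V_srs = (1 − 1632/11600)·3082.6/1632 = 1.62311
Relative efficiency = V_srs / V_st = 1.62311/0.785324 = 2.0668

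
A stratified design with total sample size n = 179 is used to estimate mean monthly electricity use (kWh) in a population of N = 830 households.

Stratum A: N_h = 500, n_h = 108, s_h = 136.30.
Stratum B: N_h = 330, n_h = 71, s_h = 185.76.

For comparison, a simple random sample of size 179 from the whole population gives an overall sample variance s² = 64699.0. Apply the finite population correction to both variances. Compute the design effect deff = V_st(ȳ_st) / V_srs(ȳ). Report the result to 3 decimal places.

deff ≈ 0.385

V̂(ȳ_st) = Σ W_h² (1 − n_h/N_h) s_h²/n_h, with W_h = N_h/N and N = 830:
  stratum A: (500/830)²·(1 − 108/500)·136.30²/108 = 48.9404
  stratum B: (330/830)²·(1 − 71/330)·185.76²/71 = 60.2981
V_st = 109.239
V_srs = (1 − 179/830)·64699.0/179 = 283.496
deff = V_st / V_srs = 109.239/283.496 = 0.3853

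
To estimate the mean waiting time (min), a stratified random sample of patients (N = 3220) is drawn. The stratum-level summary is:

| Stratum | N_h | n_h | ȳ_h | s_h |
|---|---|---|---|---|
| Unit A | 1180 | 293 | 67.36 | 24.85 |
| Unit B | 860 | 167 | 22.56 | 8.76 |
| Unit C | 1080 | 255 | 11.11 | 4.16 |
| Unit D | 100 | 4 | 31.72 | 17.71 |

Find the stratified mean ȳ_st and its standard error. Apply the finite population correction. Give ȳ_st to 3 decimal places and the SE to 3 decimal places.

ȳ_st = Σ W_h ȳ_h = (1180·67.36 + 860·22.56 + 1080·11.11 + 100·31.72)/3220 = 35.42149
V̂(ȳ_st) = Σ W_h² (1 − n_h/N_h) s_h²/n_h, with W_h = N_h/N and N = 3220:
  stratum Unit A: (1180/3220)²·(1 − 293/1180)·24.85²/293 = 0.212755
  stratum Unit B: (860/3220)²·(1 − 167/860)·8.76²/167 = 0.0264126
  stratum Unit C: (1080/3220)²·(1 − 255/1080)·4.16²/255 = 0.00583193
  stratum Unit D: (100/3220)²·(1 − 4/100)·17.71²/4 = 0.0726
V̂(ȳ_st) = 0.317599
SE(ȳ_st) = √0.317599 = 0.563559

ȳ_st ≈ 35.421, SE ≈ 0.564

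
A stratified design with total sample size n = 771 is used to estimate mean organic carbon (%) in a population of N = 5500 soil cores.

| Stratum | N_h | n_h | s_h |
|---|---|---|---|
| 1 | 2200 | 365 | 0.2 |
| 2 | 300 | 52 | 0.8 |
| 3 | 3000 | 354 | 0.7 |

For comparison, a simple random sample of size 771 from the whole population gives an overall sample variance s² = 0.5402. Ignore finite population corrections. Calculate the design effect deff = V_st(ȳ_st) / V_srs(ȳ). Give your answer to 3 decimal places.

V̂(ȳ_st) = Σ W_h² s_h²/n_h, with W_h = N_h/N and N = 5500:
  stratum 1: (2200/5500)²·0.2²/365 = 1.75342e-05
  stratum 2: (300/5500)²·0.8²/52 = 3.66179e-05
  stratum 3: (3000/5500)²·0.7²/354 = 0.000411822
V_st = 0.000465975
V_srs = s²/n = 0.5402/771 = 0.000700649
deff = V_st / V_srs = 0.000465975/0.000700649 = 0.6651

deff ≈ 0.665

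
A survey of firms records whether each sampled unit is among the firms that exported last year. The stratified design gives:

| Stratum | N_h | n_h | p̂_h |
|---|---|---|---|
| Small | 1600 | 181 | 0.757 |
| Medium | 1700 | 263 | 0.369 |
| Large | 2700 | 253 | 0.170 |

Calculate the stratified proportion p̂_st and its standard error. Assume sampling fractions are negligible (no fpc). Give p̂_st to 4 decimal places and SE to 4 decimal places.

p̂_st ≈ 0.3829, SE ≈ 0.0160

N = 6000; stratum weights W_h = N_h/N.
p̂_st = Σ W_h p̂_h = (1600·0.757 + 1700·0.369 + 2700·0.170)/6000 = 0.38292
V̂(p̂_st) = Σ W_h² p̂_h(1−p̂_h)/(n_h−1):
  stratum Small: (1600/6000)²·0.757·0.243/180 = 7.2672e-05
  stratum Medium: (1700/6000)²·0.369·0.631/262 = 7.13427e-05
  stratum Large: (2700/6000)²·0.170·0.830/252 = 0.000113384
V̂(p̂_st) = 0.000257399; SE = √V̂ = 0.0160436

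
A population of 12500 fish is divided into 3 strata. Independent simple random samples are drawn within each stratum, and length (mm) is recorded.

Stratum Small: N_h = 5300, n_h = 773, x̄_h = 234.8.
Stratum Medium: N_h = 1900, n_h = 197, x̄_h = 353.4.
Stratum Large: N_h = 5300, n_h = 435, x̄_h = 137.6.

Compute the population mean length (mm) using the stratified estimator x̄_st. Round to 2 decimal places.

x̄_st ≈ 211.61

N = Σ N_h = 12500. Stratum weights W_h = N_h/N.
x̄_st = (5300·234.8 + 1900·353.4 + 5300·137.6) / 12500 = 211.6144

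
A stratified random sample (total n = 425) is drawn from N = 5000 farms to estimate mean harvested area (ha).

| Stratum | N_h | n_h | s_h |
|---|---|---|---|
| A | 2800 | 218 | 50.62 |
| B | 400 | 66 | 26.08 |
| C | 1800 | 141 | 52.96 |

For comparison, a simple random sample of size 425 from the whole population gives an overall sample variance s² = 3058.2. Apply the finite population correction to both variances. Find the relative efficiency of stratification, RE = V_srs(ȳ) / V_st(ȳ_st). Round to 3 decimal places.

RE ≈ 1.129

V̂(ȳ_st) = Σ W_h² (1 − n_h/N_h) s_h²/n_h, with W_h = N_h/N and N = 5000:
  stratum A: (2800/5000)²·(1 − 218/2800)·50.62²/218 = 3.39909
  stratum B: (400/5000)²·(1 − 66/400)·26.08²/66 = 0.0550729
  stratum C: (1800/5000)²·(1 − 141/1800)·52.96²/141 = 2.37605
V_st = 5.83021
V_srs = (1 − 425/5000)·3058.2/425 = 6.58412
Relative efficiency = V_srs / V_st = 6.58412/5.83021 = 1.1293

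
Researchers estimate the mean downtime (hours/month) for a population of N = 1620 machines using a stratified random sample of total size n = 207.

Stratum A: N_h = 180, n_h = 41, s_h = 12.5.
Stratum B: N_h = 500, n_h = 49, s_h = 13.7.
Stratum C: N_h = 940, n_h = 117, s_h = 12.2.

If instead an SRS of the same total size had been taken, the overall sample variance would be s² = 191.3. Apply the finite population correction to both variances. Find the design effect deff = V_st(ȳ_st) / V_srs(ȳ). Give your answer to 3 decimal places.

V̂(ȳ_st) = Σ W_h² (1 − n_h/N_h) s_h²/n_h, with W_h = N_h/N and N = 1620:
  stratum A: (180/1620)²·(1 − 41/180)·12.5²/41 = 0.0363323
  stratum B: (500/1620)²·(1 − 49/500)·13.7²/49 = 0.329126
  stratum C: (940/1620)²·(1 − 117/940)·12.2²/117 = 0.375
V_st = 0.740458
V_srs = (1 − 207/1620)·191.3/207 = 0.806068
deff = V_st / V_srs = 0.740458/0.806068 = 0.9186

deff ≈ 0.919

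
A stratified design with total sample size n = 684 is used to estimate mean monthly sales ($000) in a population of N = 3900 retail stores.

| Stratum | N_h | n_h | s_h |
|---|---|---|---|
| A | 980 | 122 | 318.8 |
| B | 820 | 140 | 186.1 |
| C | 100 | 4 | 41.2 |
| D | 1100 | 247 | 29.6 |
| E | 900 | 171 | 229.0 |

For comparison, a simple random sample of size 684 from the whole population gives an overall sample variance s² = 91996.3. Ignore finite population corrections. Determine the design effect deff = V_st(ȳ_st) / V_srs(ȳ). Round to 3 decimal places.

V̂(ȳ_st) = Σ W_h² s_h²/n_h, with W_h = N_h/N and N = 3900:
  stratum A: (980/3900)²·318.8²/122 = 52.6017
  stratum B: (820/3900)²·186.1²/140 = 10.9361
  stratum C: (100/3900)²·41.2²/4 = 0.279001
  stratum D: (1100/3900)²·29.6²/247 = 0.282191
  stratum E: (900/3900)²·229.0²/171 = 16.3317
V_st = 80.4307
V_srs = s²/n = 91996.3/684 = 134.498
deff = V_st / V_srs = 80.4307/134.498 = 0.5980

deff ≈ 0.598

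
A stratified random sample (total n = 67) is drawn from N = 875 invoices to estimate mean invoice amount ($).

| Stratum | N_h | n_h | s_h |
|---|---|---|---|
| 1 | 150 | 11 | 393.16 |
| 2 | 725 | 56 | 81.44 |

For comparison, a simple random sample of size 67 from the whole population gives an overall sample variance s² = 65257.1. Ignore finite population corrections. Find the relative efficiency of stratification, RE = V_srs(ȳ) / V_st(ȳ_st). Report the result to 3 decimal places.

V̂(ȳ_st) = Σ W_h² s_h²/n_h, with W_h = N_h/N and N = 875:
  stratum 1: (150/875)²·393.16²/11 = 412.964
  stratum 2: (725/875)²·81.44²/56 = 81.3106
V_st = 494.275
V_srs = s²/n = 65257.1/67 = 973.987
Relative efficiency = V_srs / V_st = 973.987/494.275 = 1.9705

RE ≈ 1.971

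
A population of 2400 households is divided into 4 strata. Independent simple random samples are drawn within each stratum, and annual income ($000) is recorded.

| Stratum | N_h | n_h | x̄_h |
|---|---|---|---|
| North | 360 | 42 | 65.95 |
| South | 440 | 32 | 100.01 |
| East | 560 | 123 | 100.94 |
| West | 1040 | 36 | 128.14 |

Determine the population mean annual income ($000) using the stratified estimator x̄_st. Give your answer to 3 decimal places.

N = Σ N_h = 2400. Stratum weights W_h = N_h/N.
x̄_st = (360·65.95 + 440·100.01 + 560·100.94 + 1040·128.14) / 2400 = 107.30767

x̄_st ≈ 107.308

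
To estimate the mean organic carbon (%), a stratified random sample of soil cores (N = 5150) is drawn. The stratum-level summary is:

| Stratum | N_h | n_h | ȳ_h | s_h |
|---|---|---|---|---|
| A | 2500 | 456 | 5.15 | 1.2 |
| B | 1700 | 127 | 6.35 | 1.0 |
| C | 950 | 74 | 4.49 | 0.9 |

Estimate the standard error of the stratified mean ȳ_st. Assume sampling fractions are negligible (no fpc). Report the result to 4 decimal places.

SE(ȳ_st) ≈ 0.0444

V̂(ȳ_st) = Σ W_h² s_h²/n_h, with W_h = N_h/N and N = 5150:
  stratum A: (2500/5150)²·1.2²/456 = 0.000744155
  stratum B: (1700/5150)²·1.0²/127 = 0.000857985
  stratum C: (950/5150)²·0.9²/74 = 0.000372465
V̂(ȳ_st) = 0.00197461
SE(ȳ_st) = √0.00197461 = 0.0444365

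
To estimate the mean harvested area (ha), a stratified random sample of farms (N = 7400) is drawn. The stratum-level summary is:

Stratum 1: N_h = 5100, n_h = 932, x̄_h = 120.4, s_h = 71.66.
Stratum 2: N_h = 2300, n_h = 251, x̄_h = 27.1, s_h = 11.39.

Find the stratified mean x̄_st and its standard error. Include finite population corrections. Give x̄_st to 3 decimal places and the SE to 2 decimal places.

x̄_st ≈ 91.401, SE ≈ 1.48

x̄_st = Σ W_h x̄_h = (5100·120.4 + 2300·27.1)/7400 = 91.40135
V̂(x̄_st) = Σ W_h² (1 − n_h/N_h) s_h²/n_h, with W_h = N_h/N and N = 7400:
  stratum 1: (5100/7400)²·(1 − 932/5100)·71.66²/932 = 2.13881
  stratum 2: (2300/7400)²·(1 − 251/2300)·11.39²/251 = 0.0444816
V̂(x̄_st) = 2.18329
SE(x̄_st) = √2.18329 = 1.4776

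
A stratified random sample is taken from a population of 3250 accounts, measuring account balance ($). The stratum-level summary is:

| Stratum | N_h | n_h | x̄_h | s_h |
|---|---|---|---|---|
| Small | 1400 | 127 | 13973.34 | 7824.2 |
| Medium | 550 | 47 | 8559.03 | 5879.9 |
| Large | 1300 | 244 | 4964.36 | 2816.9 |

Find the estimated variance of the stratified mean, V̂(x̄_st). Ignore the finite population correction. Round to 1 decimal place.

V̂(x̄_st) ≈ 115717.1

V̂(x̄_st) = Σ W_h² s_h²/n_h, with W_h = N_h/N and N = 3250:
  stratum Small: (1400/3250)²·7824.2²/127 = 89446.9
  stratum Medium: (550/3250)²·5879.9²/47 = 21066.9
  stratum Large: (1300/3250)²·2816.9²/244 = 5203.23
V̂(x̄_st) = 115717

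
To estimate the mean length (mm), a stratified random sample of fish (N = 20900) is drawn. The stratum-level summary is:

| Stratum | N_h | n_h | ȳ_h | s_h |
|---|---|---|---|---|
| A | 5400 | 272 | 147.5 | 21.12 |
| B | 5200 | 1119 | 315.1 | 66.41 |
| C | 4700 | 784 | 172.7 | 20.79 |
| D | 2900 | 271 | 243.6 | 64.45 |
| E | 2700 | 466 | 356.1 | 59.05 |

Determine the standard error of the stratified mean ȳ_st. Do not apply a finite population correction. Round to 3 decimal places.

V̂(ȳ_st) = Σ W_h² s_h²/n_h, with W_h = N_h/N and N = 20900:
  stratum A: (5400/20900)²·21.12²/272 = 0.109475
  stratum B: (5200/20900)²·66.41²/1119 = 0.243978
  stratum C: (4700/20900)²·20.79²/784 = 0.0278802
  stratum D: (2900/20900)²·64.45²/271 = 0.295107
  stratum E: (2700/20900)²·59.05²/466 = 0.124879
V̂(ȳ_st) = 0.801319
SE(ȳ_st) = √0.801319 = 0.895164

SE(ȳ_st) ≈ 0.895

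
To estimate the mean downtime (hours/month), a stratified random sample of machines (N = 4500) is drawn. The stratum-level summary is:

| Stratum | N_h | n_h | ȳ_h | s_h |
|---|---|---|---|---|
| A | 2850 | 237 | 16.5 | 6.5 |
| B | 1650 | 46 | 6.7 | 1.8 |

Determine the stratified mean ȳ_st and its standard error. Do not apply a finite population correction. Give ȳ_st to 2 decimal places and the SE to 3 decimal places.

ȳ_st ≈ 12.91, SE ≈ 0.285

ȳ_st = Σ W_h ȳ_h = (2850·16.5 + 1650·6.7)/4500 = 12.90667
V̂(ȳ_st) = Σ W_h² s_h²/n_h, with W_h = N_h/N and N = 4500:
  stratum A: (2850/4500)²·6.5²/237 = 0.0715061
  stratum B: (1650/4500)²·1.8²/46 = 0.00946957
V̂(ȳ_st) = 0.0809757
SE(ȳ_st) = √0.0809757 = 0.284562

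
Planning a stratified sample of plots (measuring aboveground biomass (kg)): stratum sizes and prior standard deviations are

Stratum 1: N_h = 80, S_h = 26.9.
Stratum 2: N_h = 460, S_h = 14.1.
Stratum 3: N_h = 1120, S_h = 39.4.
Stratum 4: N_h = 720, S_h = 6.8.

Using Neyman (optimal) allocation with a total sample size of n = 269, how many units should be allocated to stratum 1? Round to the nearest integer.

10

Neyman allocation: n_h = n · N_h S_h / Σ N_i S_i, with n = 269.
  stratum 1: N_h·S_h = 80·26.9 = 2152.00
  stratum 2: N_h·S_h = 460·14.1 = 6486.00
  stratum 3: N_h·S_h = 1120·39.4 = 44128.00
  stratum 4: N_h·S_h = 720·6.8 = 4896.00
Σ N_h S_h = 57662.00
n for stratum 1 = 269·2152.00/57662.00 = 10.039 → 10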